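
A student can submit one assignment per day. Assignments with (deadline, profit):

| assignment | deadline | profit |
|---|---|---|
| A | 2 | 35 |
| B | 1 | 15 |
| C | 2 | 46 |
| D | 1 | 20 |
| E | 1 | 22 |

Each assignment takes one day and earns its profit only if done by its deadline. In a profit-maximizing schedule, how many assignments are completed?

2

Take jobs in profit order; each goes to the latest open slot no later than its deadline.
Profit order: C=46 A=35 E=22 D=20 B=15
Assign: C→slot 2, A→slot 1, E skipped, D skipped, B skipped.
Slots: [1:A] [2:C]
2 of 5 scheduled.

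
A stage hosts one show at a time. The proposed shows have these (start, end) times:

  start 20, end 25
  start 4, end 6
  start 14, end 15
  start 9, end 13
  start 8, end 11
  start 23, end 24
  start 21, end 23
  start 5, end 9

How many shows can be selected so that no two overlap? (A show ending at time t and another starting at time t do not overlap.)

5

Sorted by end: (4,6)  (5,9)  (8,11)  (9,13)  (14,15)  (21,23)  (23,24)  (20,25)
take (4,6); take (8,11); take (14,15); take (21,23); take (23,24).
Selected 5 shows.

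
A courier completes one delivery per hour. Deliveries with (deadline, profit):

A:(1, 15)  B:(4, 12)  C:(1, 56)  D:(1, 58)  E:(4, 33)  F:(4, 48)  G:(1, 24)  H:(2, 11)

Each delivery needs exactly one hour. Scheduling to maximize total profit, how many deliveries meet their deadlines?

Take jobs in profit order; each goes to the latest open slot no later than its deadline.
Profit order: D=58 C=56 F=48 E=33 G=24 A=15 B=12 H=11
Assign: D→slot 1, C skipped, F→slot 4, E→slot 3, G skipped, A skipped, B→slot 2, H skipped.
Slots: [1:D] [2:B] [3:E] [4:F]
4 of 8 scheduled.

4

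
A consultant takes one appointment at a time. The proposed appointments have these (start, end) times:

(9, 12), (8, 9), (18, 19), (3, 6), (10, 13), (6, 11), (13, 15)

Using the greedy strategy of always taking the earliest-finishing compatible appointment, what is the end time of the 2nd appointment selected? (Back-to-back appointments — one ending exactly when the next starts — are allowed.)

Sorted by end: (3,6)  (8,9)  (6,11)  (9,12)  (10,13)  (13,15)  (18,19)
take (3,6); take (8,9); skip (6,11); take (9,12); take (13,15); take (18,19).
Selected: (3,6) (8,9) (9,12) (13,15) (18,19)

9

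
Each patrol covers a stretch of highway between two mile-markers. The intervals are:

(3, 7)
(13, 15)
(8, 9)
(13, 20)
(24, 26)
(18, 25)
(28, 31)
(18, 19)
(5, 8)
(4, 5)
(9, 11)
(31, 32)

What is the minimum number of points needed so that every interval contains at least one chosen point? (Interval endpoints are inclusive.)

6

Sorted: [4,5] [3,7] [5,8] [8,9] [9,11] [13,15] [18,19] [13,20] [18,25] [24,26] [28,31] [31,32]
{[4,5],[3,7],[5,8]} hit by 5; {[8,9],[9,11]} hit by 9; {[13,15]} hit by 15; {[18,19],[13,20],[18,25]} hit by 19; {[24,26]} hit by 26; {[28,31],[31,32]} hit by 31.
Points: 5, 9, 15, 19, 26, 31 (6 total).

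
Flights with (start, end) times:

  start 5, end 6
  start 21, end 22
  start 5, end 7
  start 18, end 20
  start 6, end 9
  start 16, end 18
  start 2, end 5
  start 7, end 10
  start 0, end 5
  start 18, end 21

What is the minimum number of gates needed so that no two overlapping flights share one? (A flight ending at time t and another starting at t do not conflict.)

The answer is the maximum number of intervals overlapping at any instant.
Events (time:±→running): 0:+→1 2:+→2 … peak 2.

2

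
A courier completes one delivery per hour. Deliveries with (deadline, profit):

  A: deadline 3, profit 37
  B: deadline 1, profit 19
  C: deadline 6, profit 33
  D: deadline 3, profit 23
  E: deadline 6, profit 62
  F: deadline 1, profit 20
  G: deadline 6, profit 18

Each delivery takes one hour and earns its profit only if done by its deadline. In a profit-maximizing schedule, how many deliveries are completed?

By profit: E(d6,62), A(d3,37), C(d6,33), D(d3,23), F(d1,20), B(d1,19), G(d6,18)
E→slot 6; A→slot 3; C→slot 5; D→slot 2; F→slot 1; B skipped; G→slot 4.
6 of 7 scheduled.

6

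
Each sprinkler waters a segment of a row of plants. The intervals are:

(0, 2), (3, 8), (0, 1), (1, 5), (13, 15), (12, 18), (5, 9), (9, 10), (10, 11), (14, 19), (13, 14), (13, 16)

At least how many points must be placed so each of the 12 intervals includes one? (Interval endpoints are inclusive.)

4

Sort by right endpoint; whenever an interval is uncovered, place a point at its right end.
Sorted: [0,1] [0,2] [1,5] [3,8] [5,9] [9,10] [10,11] [13,14] [13,15] [13,16] [12,18] [14,19]
{[0,1],[0,2],[1,5]} hit by 1; {[3,8],[5,9]} hit by 8; {[9,10],[10,11]} hit by 10; {[13,14],[13,15],[13,16],[12,18],[14,19]} hit by 14.
Points: 1, 8, 10, 14 (4 total).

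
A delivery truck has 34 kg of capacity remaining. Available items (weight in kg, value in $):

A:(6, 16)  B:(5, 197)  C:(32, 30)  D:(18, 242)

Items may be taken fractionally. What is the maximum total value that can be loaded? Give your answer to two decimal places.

Greedy by value/weight ratio, highest first.
Order: B (197/5=39.40) > D (242/18=13.44) > A (16/6=2.67) > C (30/32=0.94)
Fill: take B (5 @ 197) → take D (18 @ 242) → take A (6 @ 16) → take 5/32 of C → 4.69; 34/34 used.
Total value = 459.69

459.69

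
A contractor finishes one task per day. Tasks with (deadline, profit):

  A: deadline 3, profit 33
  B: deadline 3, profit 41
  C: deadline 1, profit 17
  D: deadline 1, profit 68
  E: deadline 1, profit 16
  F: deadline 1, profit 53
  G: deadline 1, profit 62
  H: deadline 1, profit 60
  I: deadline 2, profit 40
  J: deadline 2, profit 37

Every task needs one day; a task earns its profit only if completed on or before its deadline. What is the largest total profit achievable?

By profit: D(d1,68), G(d1,62), H(d1,60), F(d1,53), B(d3,41), I(d2,40), J(d2,37), A(d3,33), C(d1,17), E(d1,16)
D→slot 1; G skipped; H skipped; F skipped; B→slot 3; I→slot 2; J skipped; A skipped; C skipped; E skipped.
Profit = 68 + 40 + 41 = 149

149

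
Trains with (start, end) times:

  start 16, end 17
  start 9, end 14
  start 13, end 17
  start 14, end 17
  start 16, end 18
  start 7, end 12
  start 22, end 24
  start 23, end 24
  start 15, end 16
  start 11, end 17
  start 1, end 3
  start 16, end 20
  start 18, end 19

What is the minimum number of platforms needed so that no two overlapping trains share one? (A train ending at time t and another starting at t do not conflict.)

6

Events (time:±→running): 1:+→1 3:-→0 7:+→1 9:+→2 11:+→3 12:-→2 13:+→3 14:-→2 14:+→3 15:+→4 16:-→3 16:+→4 16:+→5 16:+→6 … peak 6.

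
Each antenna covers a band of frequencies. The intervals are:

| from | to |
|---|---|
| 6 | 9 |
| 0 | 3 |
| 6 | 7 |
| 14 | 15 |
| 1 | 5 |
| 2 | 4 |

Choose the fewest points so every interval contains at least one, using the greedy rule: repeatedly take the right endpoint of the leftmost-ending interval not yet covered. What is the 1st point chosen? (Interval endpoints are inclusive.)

Process intervals by earliest right end; each time one isn't hit yet, stab at its right endpoint.
By right end: [0,3]  [2,4]  [1,5]  [6,7]  [6,9]  [14,15]
[0,3] uncovered → point at 3; [6,7] uncovered → point at 7; [14,15] uncovered → point at 15.
Points: 3, 7, 15 (3 total).

3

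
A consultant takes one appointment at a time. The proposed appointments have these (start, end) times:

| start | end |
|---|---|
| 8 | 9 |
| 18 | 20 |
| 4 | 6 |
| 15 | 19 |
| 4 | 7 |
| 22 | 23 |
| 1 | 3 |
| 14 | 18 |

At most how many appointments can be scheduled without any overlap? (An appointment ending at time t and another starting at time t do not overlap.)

6

Sorted by end: (1,3)  (4,6)  (4,7)  (8,9)  (14,18)  (15,19)  (18,20)  (22,23)
take (1,3); take (4,6); take (8,9); take (14,18); skip (15,19); take (18,20); take (22,23).
Selected 6 appointments.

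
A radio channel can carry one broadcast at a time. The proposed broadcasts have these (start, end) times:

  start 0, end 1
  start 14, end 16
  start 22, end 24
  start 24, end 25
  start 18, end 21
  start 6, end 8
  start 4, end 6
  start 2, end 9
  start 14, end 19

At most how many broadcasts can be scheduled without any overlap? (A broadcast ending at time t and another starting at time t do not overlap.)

7

By end time: (0,1), (4,6), (6,8), (2,9), (14,16), (14,19), (18,21), (22,24), (24,25).
Pick (0,1); next start ≥ 1 → (4,6); next start ≥ 6 → (6,8); next start ≥ 8 → (14,16); next start ≥ 16 → (18,21); next start ≥ 21 → (22,24); next start ≥ 24 → (24,25).
Selected 7 broadcasts.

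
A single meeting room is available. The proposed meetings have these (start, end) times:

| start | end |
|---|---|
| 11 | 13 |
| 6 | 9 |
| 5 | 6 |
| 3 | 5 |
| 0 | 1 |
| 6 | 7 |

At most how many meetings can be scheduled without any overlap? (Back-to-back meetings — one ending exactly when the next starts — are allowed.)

5

Sorted by end: (0,1)  (3,5)  (5,6)  (6,7)  (6,9)  (11,13)
take (0,1); take (3,5); take (5,6); take (6,7); take (11,13).
Selected 5 meetings.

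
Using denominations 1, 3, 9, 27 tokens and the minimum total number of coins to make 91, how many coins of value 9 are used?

1

Greedy: take as many of the largest coin as possible, then repeat with the remainder.
91 = 3×27 + 1×9 + 1×1
Count of 9: 1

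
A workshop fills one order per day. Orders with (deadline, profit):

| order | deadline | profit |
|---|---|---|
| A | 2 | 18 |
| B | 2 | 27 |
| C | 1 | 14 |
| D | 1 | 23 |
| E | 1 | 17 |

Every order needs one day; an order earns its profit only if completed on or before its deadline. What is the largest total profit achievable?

Take jobs in profit order; each goes to the latest open slot no later than its deadline.
Profit order: B=27 D=23 A=18 E=17 C=14
Assign: B→slot 2, D→slot 1, A skipped, E skipped, C skipped.
Slots: [1:D] [2:B]
Profit = 23 + 27 = 50

50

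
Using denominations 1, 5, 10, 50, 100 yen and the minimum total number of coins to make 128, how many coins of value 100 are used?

1

Greedy: take as many of the largest coin as possible, then repeat with the remainder.
128 = 1×100 + 2×10 + 1×5 + 3×1
Count of 100: 1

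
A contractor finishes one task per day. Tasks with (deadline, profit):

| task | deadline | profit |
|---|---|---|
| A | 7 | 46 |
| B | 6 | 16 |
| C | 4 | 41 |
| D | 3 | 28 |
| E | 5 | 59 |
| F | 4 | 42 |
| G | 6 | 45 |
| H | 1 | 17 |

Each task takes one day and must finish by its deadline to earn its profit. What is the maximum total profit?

Sort by profit descending; place each in the latest free slot ≤ its deadline.
Profit order: E=59 A=46 G=45 F=42 C=41 D=28 H=17 B=16
Assign: E→slot 5, A→slot 7, G→slot 6, F→slot 4, C→slot 3, D→slot 2, H→slot 1, B skipped.
Slots: [1:H] [2:D] [3:C] [4:F] [5:E] [6:G] [7:A]
Profit = 17 + 28 + 41 + 42 + 59 + 45 + 46 = 278

278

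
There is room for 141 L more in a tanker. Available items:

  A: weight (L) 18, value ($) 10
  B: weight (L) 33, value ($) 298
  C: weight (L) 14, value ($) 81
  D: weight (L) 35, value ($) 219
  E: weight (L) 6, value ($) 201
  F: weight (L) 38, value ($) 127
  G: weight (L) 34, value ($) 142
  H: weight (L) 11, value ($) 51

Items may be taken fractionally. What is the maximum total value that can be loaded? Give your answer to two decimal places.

1018.74

Greedy by value/weight ratio, highest first.
Ratios (sorted): E 33.50, B 9.03, D 6.26, C 5.79, H 4.64, G 4.18, F 3.34, A 0.56
take E (6 @ 201); take B (33 @ 298); take D (35 @ 219); take C (14 @ 81); take H (11 @ 51); take G (34 @ 142); take 8/38 of F → 26.74. Capacity used 141/141.
Total value = 1018.74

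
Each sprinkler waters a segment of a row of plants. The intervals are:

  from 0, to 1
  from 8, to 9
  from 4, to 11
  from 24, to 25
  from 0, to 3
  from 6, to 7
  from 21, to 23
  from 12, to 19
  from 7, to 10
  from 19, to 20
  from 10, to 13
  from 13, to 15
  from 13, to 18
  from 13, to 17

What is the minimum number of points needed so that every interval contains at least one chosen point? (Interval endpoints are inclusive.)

7

By right end: [0,1]  [0,3]  [6,7]  [8,9]  [7,10]  [4,11]  [10,13]  [13,15]  [13,17]  [13,18]  [12,19]  [19,20]  [21,23]  [24,25]
[0,1] uncovered → point at 1; [6,7] uncovered → point at 7; [8,9] uncovered → point at 9; [10,13] uncovered → point at 13; [19,20] uncovered → point at 20; [21,23] uncovered → point at 23; [24,25] uncovered → point at 25.
Points: 1, 7, 9, 13, 20, 23, 25 (7 total).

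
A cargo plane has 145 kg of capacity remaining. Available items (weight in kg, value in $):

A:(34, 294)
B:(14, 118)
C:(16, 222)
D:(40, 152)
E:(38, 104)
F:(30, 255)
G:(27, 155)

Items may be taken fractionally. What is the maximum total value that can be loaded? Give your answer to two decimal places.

Sort by value per unit weight and fill in that order.
Order: C (222/16=13.88) > A (294/34=8.65) > F (255/30=8.50) > B (118/14=8.43) > G (155/27=5.74) > D (152/40=3.80) > E (104/38=2.74)
Fill: take C (16 @ 222) → take A (34 @ 294) → take F (30 @ 255) → take B (14 @ 118) → take G (27 @ 155) → take 24/40 of D → 91.20; 145/145 used.
Total value = 1135.20

1135.20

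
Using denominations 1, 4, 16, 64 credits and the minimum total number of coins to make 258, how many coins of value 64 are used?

Greedy: take as many of the largest coin as possible, then repeat with the remainder.
258 = 4×64 + 2×1
Count of 64: 4

4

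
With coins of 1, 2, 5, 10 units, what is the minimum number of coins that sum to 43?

43 − 4×10→3 − 1×2→1 − 1×1→0
Total coins = 4 + 1 + 1 = 6

6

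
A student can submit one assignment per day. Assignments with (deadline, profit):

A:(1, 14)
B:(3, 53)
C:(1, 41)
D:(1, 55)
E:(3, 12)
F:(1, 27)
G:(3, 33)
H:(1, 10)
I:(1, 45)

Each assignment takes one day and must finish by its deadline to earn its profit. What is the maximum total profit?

141

Profit order: D=55 B=53 I=45 C=41 G=33 F=27 A=14 E=12 H=10
Assign: D→slot 1, B→slot 3, I skipped, C skipped, G→slot 2, F skipped, A skipped, E skipped, H skipped.
Slots: [1:D] [2:G] [3:B]
Profit = 55 + 33 + 53 = 141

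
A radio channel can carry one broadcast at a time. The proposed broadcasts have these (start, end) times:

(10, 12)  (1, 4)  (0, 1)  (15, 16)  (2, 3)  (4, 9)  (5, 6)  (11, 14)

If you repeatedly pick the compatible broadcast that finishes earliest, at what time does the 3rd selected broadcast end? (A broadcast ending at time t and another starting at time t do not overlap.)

6

Sorted by end: (0,1)  (2,3)  (1,4)  (5,6)  (4,9)  (10,12)  (11,14)  (15,16)
take (0,1); take (2,3); take (5,6); take (10,12); take (15,16).
Selected: (0,1) (2,3) (5,6) (10,12) (15,16)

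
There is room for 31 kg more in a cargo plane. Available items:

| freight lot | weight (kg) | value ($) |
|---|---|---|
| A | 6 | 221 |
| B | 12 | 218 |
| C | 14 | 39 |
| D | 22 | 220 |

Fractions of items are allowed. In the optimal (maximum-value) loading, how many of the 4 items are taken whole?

2

Order: A (221/6=36.83) > B (218/12=18.17) > D (220/22=10.00) > C (39/14=2.79)
Fill: take A (6 @ 221) → take B (12 @ 218) → take 13/22 of D → 130.00; 31/31 used.
2 item(s) taken whole; one partial (take 13/22 of D).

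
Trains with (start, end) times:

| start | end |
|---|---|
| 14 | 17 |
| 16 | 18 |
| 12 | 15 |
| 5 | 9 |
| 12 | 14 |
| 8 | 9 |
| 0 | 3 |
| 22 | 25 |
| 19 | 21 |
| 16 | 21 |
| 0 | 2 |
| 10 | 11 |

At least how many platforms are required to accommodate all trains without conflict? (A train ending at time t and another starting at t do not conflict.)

The answer is the maximum number of intervals overlapping at any instant.
Events (time:±→running): 0:+→1 0:+→2 2:-→1 3:-→0 5:+→1 8:+→2 9:-→1 9:-→0 10:+→1 11:-→0 12:+→1 12:+→2 14:-→1 14:+→2 15:-→1 16:+→2 16:+→3 … peak 3.

3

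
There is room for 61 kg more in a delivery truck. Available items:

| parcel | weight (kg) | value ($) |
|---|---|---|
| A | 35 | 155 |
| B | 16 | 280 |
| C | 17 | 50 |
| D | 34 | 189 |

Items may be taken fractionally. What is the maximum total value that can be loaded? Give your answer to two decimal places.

517.71

Ratios (sorted): B 17.50, D 5.56, A 4.43, C 2.94
take B (16 @ 280); take D (34 @ 189); take 11/35 of A → 48.71. Capacity used 61/61.
Total value = 517.71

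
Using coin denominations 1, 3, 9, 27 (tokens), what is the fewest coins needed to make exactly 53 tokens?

7

Use the largest denomination that fits, subtract, and repeat.
53 − 1×27→26 − 2×9→8 − 2×3→2 − 2×1→0
Total coins = 1 + 2 + 2 + 2 = 7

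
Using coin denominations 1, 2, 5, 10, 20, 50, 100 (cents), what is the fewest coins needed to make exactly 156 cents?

4

156 = 1×100 + 1×50 + 1×5 + 1×1
Total coins = 1 + 1 + 1 + 1 = 4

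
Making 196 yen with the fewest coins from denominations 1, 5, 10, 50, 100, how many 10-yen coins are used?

4

Greedy: take as many of the largest coin as possible, then repeat with the remainder.
196 − 1×100→96 − 1×50→46 − 4×10→6 − 1×5→1 − 1×1→0
Count of 10: 4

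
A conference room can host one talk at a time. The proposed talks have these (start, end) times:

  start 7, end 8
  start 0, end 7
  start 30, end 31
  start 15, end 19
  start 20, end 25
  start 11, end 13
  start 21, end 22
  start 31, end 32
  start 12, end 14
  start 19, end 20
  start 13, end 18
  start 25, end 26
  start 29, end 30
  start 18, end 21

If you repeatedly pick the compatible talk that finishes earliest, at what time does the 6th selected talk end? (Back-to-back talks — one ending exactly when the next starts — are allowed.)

Order by finish time; keep every interval that doesn't clash with the previous kept one.
Sorted by end: (0,7)  (7,8)  (11,13)  (12,14)  (13,18)  (15,19)  (19,20)  (18,21)  (21,22)  (20,25)  (25,26)  (29,30)  (30,31)  (31,32)
take (0,7); take (7,8); take (11,13); take (13,18); take (19,20); take (21,22); skip (20,25); take (25,26); take (29,30); take (30,31); take (31,32).
Selected: (0,7) (7,8) (11,13) (13,18) (19,20) (21,22) (25,26) (29,30) (30,31) (31,32)

22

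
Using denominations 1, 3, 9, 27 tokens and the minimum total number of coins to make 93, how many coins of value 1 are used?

93 − 3×27→12 − 1×9→3 − 1×3→0
Count of 1: 0

0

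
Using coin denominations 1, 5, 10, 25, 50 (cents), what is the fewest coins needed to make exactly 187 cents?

Greedy: take as many of the largest coin as possible, then repeat with the remainder.
187 = 3×50 + 1×25 + 1×10 + 2×1
Total coins = 3 + 1 + 1 + 2 = 7

7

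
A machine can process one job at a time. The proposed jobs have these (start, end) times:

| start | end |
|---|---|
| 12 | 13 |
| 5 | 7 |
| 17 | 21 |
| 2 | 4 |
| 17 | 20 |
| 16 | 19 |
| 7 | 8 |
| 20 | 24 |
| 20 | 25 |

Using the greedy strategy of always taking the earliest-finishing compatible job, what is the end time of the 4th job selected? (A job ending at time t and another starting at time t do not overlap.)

13

By end time: (2,4), (5,7), (7,8), (12,13), (16,19), (17,20), (17,21), (20,24), (20,25).
Pick (2,4); next start ≥ 4 → (5,7); next start ≥ 7 → (7,8); next start ≥ 8 → (12,13); next start ≥ 13 → (16,19); next start ≥ 19 → (20,24).
Selected: (2,4) (5,7) (7,8) (12,13) (16,19) (20,24)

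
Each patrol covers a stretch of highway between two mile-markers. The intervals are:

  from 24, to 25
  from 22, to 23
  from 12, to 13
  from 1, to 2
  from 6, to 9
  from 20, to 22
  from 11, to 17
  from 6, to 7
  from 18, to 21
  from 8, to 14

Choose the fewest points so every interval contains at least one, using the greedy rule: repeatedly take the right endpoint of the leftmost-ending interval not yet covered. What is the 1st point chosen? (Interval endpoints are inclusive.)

Sorted: [1,2] [6,7] [6,9] [12,13] [8,14] [11,17] [18,21] [20,22] [22,23] [24,25]
{[1,2]} hit by 2; {[6,7],[6,9]} hit by 7; {[12,13],[8,14],[11,17]} hit by 13; {[18,21],[20,22]} hit by 21; {[22,23]} hit by 23; {[24,25]} hit by 25.
Points: 2, 7, 13, 21, 23, 25 (6 total).

2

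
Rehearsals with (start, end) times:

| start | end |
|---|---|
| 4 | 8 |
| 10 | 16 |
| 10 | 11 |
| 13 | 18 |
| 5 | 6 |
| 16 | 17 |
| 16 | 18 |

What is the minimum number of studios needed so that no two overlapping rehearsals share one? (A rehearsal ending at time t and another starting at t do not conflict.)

Events (time:±→running): 4:+→1 5:+→2 6:-→1 8:-→0 10:+→1 10:+→2 11:-→1 13:+→2 16:-→1 16:+→2 16:+→3 … peak 3.

3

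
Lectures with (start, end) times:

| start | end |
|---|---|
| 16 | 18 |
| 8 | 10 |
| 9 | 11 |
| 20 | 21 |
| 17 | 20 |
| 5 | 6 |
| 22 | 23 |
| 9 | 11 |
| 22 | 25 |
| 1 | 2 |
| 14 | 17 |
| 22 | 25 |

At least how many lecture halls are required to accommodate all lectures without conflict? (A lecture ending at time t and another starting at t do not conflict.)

starts: [1, 5, 8, 9, 9, 14, 16, 17, 20, 22, 22, 22]
ends:   [2, 6, 10, 11, 11, 17, 18, 20, 21, 23, 25, 25]
s1→1 e2→0 s5→1 e6→0 s8→1 s9→2 s9→3  — peak 3.

3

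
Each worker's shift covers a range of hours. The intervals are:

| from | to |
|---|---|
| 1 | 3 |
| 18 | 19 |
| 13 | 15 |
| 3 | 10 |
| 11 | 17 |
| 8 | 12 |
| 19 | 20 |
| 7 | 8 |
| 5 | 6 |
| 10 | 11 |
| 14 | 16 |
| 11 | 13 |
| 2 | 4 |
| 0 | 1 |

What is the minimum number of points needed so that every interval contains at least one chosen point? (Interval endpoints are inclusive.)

7

By right end: [0,1]  [1,3]  [2,4]  [5,6]  [7,8]  [3,10]  [10,11]  [8,12]  [11,13]  [13,15]  [14,16]  [11,17]  [18,19]  [19,20]
[0,1] uncovered → point at 1; [2,4] uncovered → point at 4; [5,6] uncovered → point at 6; [7,8] uncovered → point at 8; [10,11] uncovered → point at 11; [13,15] uncovered → point at 15; [18,19] uncovered → point at 19.
Points: 1, 4, 6, 8, 11, 15, 19 (7 total).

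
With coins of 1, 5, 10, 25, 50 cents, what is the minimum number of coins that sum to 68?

6

Use the largest denomination that fits, subtract, and repeat.
68 − 1×50→18 − 1×10→8 − 1×5→3 − 3×1→0
Total coins = 1 + 1 + 1 + 3 = 6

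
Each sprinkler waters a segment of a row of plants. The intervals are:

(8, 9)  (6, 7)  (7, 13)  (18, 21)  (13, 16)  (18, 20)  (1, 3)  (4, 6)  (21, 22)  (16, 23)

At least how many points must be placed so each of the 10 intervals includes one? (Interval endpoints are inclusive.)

By right end: [1,3]  [4,6]  [6,7]  [8,9]  [7,13]  [13,16]  [18,20]  [18,21]  [21,22]  [16,23]
[1,3] uncovered → point at 3; [4,6] uncovered → point at 6; [8,9] uncovered → point at 9; [13,16] uncovered → point at 16; [18,20] uncovered → point at 20; [21,22] uncovered → point at 22.
Points: 3, 6, 9, 16, 20, 22 (6 total).

6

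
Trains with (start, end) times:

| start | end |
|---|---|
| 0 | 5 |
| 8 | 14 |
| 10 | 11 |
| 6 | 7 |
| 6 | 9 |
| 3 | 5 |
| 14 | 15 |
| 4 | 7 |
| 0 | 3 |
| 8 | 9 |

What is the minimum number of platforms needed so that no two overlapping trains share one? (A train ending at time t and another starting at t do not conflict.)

Count concurrent intervals with a sweep; the peak is the room count.
Events (time:±→running): 0:+→1 0:+→2 3:-→1 3:+→2 4:+→3 … peak 3.

3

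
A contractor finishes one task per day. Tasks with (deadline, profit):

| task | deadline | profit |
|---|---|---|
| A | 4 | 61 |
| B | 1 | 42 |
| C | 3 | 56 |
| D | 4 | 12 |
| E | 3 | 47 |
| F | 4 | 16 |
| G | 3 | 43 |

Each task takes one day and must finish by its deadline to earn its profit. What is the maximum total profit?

207

Profit order: A=61 C=56 E=47 G=43 B=42 F=16 D=12
Assign: A→slot 4, C→slot 3, E→slot 2, G→slot 1, B skipped, F skipped, D skipped.
Slots: [1:G] [2:E] [3:C] [4:A]
Profit = 43 + 47 + 56 + 61 = 207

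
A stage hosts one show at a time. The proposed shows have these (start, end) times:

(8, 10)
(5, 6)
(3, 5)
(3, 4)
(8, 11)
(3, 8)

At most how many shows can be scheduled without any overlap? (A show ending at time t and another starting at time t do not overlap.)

Sorted by end: (3,4)  (3,5)  (5,6)  (3,8)  (8,10)  (8,11)
take (3,4); take (5,6); take (8,10).
Selected 3 shows.

3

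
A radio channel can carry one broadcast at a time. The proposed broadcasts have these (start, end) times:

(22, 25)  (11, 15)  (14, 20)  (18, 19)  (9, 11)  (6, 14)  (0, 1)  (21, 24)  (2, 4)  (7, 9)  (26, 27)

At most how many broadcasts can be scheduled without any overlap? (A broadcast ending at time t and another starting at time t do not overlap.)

8

Greedy by earliest finish: after sorting by end time, pick each interval compatible with the last pick.
By end time: (0,1), (2,4), (7,9), (9,11), (6,14), (11,15), (18,19), (14,20), (21,24), (22,25), (26,27).
Pick (0,1); next start ≥ 1 → (2,4); next start ≥ 4 → (7,9); next start ≥ 9 → (9,11); next start ≥ 11 → (11,15); next start ≥ 15 → (18,19); next start ≥ 19 → (21,24); next start ≥ 24 → (26,27).
Selected 8 broadcasts.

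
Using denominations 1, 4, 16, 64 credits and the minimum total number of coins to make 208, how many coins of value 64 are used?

Use the largest denomination that fits, subtract, and repeat.
208 = 3×64 + 1×16
Count of 64: 3

3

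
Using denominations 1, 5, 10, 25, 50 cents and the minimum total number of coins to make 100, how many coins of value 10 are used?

100 − 2×50→0
Count of 10: 0

0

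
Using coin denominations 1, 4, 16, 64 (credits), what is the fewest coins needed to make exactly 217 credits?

7

217 = 3×64 + 1×16 + 2×4 + 1×1
Total coins = 3 + 1 + 2 + 1 = 7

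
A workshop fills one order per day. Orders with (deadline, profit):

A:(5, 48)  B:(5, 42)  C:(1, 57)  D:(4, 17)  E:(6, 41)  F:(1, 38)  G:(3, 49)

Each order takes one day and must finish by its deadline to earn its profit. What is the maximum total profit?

Take jobs in profit order; each goes to the latest open slot no later than its deadline.
Profit order: C=57 G=49 A=48 B=42 E=41 F=38 D=17
Assign: C→slot 1, G→slot 3, A→slot 5, B→slot 4, E→slot 6, F skipped, D→slot 2.
Slots: [1:C] [2:D] [3:G] [4:B] [5:A] [6:E]
Profit = 57 + 17 + 49 + 42 + 48 + 41 = 254

254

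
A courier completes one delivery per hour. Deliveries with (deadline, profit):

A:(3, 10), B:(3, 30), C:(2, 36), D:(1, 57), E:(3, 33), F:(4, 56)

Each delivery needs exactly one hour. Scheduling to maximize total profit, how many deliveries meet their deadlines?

Profit order: D=57 F=56 C=36 E=33 B=30 A=10
Assign: D→slot 1, F→slot 4, C→slot 2, E→slot 3, B skipped, A skipped.
Slots: [1:D] [2:C] [3:E] [4:F]
4 of 6 scheduled.

4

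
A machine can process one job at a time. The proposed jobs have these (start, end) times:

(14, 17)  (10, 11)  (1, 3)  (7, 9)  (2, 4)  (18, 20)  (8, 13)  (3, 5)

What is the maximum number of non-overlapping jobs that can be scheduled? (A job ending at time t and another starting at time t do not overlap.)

6

Order by finish time; keep every interval that doesn't clash with the previous kept one.
By end time: (1,3), (2,4), (3,5), (7,9), (10,11), (8,13), (14,17), (18,20).
Pick (1,3); next start ≥ 3 → (3,5); next start ≥ 5 → (7,9); next start ≥ 9 → (10,11); next start ≥ 11 → (14,17); next start ≥ 17 → (18,20).
Selected 6 jobs.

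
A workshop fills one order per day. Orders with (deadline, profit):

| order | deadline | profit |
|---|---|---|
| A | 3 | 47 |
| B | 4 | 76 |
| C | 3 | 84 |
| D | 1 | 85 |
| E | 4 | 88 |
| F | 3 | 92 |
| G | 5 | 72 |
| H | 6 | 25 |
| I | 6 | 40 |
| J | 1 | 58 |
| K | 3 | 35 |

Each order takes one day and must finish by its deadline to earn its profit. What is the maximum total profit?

461

Profit order: F=92 E=88 D=85 C=84 B=76 G=72 J=58 A=47 I=40 K=35 H=25
Assign: F→slot 3, E→slot 4, D→slot 1, C→slot 2, B skipped, G→slot 5, J skipped, A skipped, I→slot 6, K skipped, H skipped.
Slots: [1:D] [2:C] [3:F] [4:E] [5:G] [6:I]
Profit = 85 + 84 + 92 + 88 + 72 + 40 = 461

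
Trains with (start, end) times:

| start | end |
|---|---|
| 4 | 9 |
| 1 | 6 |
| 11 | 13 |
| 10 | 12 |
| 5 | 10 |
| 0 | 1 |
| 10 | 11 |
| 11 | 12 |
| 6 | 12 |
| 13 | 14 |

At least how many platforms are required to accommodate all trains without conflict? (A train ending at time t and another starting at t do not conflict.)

The answer is the maximum number of intervals overlapping at any instant.
Events (time:±→running): 0:+→1 1:-→0 1:+→1 4:+→2 5:+→3 6:-→2 6:+→3 9:-→2 10:-→1 10:+→2 10:+→3 11:-→2 11:+→3 11:+→4 … peak 4.

4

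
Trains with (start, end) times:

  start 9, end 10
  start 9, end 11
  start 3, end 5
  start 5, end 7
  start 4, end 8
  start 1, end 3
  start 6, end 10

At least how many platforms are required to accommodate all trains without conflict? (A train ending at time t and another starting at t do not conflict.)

Events (time:±→running): 1:+→1 3:-→0 3:+→1 4:+→2 5:-→1 5:+→2 6:+→3 … peak 3.

3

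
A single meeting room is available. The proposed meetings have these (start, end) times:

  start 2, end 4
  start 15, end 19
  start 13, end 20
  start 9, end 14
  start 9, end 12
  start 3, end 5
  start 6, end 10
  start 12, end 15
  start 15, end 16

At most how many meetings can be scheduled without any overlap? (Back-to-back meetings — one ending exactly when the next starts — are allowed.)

4

Order by finish time; keep every interval that doesn't clash with the previous kept one.
By end time: (2,4), (3,5), (6,10), (9,12), (9,14), (12,15), (15,16), (15,19), (13,20).
Pick (2,4); next start ≥ 4 → (6,10); next start ≥ 10 → (12,15); next start ≥ 15 → (15,16).
Selected 4 meetings.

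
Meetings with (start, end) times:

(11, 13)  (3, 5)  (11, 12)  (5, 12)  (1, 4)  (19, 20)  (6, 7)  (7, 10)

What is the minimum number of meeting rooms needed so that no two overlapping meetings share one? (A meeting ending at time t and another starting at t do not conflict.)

The answer is the maximum number of intervals overlapping at any instant.
starts: [1, 3, 5, 6, 7, 11, 11, 19]
ends:   [4, 5, 7, 10, 12, 12, 13, 20]
s1→1 s3→2 e4→1 e5→0 s5→1 s6→2 e7→1 s7→2 e10→1 s11→2 s11→3  — peak 3.

3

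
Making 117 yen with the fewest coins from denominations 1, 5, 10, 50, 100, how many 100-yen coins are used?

Use the largest denomination that fits, subtract, and repeat.
117 = 1×100 + 1×10 + 1×5 + 2×1
Count of 100: 1

1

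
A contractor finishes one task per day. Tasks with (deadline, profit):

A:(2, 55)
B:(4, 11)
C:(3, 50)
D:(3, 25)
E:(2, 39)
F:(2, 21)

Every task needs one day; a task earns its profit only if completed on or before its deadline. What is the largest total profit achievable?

Take jobs in profit order; each goes to the latest open slot no later than its deadline.
By profit: A(d2,55), C(d3,50), E(d2,39), D(d3,25), F(d2,21), B(d4,11)
A→slot 2; C→slot 3; E→slot 1; D skipped; F skipped; B→slot 4.
Profit = 39 + 55 + 50 + 11 = 155

155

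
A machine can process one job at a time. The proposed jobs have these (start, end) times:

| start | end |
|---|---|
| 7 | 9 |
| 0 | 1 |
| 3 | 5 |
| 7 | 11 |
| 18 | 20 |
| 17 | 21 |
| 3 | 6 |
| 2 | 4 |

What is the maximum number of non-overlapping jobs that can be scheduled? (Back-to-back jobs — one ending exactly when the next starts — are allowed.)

Sorted by end: (0,1)  (2,4)  (3,5)  (3,6)  (7,9)  (7,11)  (18,20)  (17,21)
take (0,1); take (2,4); take (7,9); skip (7,11); take (18,20).
Selected 4 jobs.

4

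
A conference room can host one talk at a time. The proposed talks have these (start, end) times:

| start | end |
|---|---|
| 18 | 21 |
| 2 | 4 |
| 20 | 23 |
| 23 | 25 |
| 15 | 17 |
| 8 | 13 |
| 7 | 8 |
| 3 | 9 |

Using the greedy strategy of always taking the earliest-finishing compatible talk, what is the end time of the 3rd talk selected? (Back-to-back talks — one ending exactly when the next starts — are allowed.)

13

Order by finish time; keep every interval that doesn't clash with the previous kept one.
By end time: (2,4), (7,8), (3,9), (8,13), (15,17), (18,21), (20,23), (23,25).
Pick (2,4); next start ≥ 4 → (7,8); next start ≥ 8 → (8,13); next start ≥ 13 → (15,17); next start ≥ 17 → (18,21); next start ≥ 21 → (23,25).
Selected: (2,4) (7,8) (8,13) (15,17) (18,21) (23,25)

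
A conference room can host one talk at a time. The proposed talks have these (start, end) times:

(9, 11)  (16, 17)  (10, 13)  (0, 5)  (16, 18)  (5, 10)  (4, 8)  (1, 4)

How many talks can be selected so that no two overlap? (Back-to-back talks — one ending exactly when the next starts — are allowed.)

4

Order by finish time; keep every interval that doesn't clash with the previous kept one.
Sorted by end: (1,4)  (0,5)  (4,8)  (5,10)  (9,11)  (10,13)  (16,17)  (16,18)
take (1,4); take (4,8); take (9,11); take (16,17).
Selected 4 talks.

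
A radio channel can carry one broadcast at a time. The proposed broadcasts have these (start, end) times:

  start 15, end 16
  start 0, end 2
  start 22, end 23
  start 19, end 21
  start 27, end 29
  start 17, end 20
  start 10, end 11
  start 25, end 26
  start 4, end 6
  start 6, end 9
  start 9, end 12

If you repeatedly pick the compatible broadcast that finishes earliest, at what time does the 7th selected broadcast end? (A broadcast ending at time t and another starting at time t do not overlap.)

Greedy by earliest finish: after sorting by end time, pick each interval compatible with the last pick.
Sorted by end: (0,2)  (4,6)  (6,9)  (10,11)  (9,12)  (15,16)  (17,20)  (19,21)  (22,23)  (25,26)  (27,29)
take (0,2); take (4,6); take (6,9); take (10,11); skip (9,12); take (15,16); take (17,20); skip (19,21); take (22,23); take (25,26); take (27,29).
Selected: (0,2) (4,6) (6,9) (10,11) (15,16) (17,20) (22,23) (25,26) (27,29)

23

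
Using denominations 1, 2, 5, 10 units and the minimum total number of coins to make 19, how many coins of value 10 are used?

19 − 1×10→9 − 1×5→4 − 2×2→0
Count of 10: 1

1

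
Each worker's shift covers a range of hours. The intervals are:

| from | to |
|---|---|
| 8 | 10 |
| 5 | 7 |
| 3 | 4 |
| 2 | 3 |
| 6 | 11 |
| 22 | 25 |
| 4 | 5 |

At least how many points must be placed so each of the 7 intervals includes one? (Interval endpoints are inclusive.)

Process intervals by earliest right end; each time one isn't hit yet, stab at its right endpoint.
By right end: [2,3]  [3,4]  [4,5]  [5,7]  [8,10]  [6,11]  [22,25]
[2,3] uncovered → point at 3; [4,5] uncovered → point at 5; [8,10] uncovered → point at 10; [22,25] uncovered → point at 25.
Points: 3, 5, 10, 25 (4 total).

4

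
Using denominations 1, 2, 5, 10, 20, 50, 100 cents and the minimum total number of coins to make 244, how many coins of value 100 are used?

2

244 − 2×100→44 − 2×20→4 − 2×2→0
Count of 100: 2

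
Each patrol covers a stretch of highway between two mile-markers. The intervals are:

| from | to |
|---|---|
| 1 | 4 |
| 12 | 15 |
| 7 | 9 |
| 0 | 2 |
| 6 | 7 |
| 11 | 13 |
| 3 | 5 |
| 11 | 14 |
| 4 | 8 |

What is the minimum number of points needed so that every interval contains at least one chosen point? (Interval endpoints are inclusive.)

4

Sorted: [0,2] [1,4] [3,5] [6,7] [4,8] [7,9] [11,13] [11,14] [12,15]
{[0,2],[1,4]} hit by 2; {[3,5]} hit by 5; {[6,7],[4,8],[7,9]} hit by 7; {[11,13],[11,14],[12,15]} hit by 13.
Points: 2, 5, 7, 13 (4 total).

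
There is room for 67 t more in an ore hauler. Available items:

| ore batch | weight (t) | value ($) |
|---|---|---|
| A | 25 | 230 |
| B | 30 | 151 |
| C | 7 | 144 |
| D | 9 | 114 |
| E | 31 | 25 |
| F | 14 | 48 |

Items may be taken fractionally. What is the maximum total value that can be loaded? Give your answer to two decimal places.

618.87

Ratios (sorted): C 20.57, D 12.67, A 9.20, B 5.03, F 3.43, E 0.81
take C (7 @ 144); take D (9 @ 114); take A (25 @ 230); take 26/30 of B → 130.87. Capacity used 67/67.
Total value = 618.87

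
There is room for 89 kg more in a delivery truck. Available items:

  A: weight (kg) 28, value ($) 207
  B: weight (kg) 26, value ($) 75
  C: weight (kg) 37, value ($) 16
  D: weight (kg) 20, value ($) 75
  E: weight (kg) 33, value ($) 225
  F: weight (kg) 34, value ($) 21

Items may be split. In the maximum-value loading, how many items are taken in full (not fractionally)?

Sort by value per unit weight and fill in that order.
Ratios (sorted): A 7.39, E 6.82, D 3.75, B 2.88, F 0.62, C 0.43
take A (28 @ 207); take E (33 @ 225); take D (20 @ 75); take 8/26 of B → 23.08. Capacity used 89/89.
3 item(s) taken whole; one partial (take 8/26 of B).

3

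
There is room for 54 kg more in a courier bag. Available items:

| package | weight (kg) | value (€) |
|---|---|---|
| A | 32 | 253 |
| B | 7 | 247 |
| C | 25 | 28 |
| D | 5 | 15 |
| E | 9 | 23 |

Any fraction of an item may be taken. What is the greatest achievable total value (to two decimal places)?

Sort by value per unit weight and fill in that order.
Ratios (sorted): B 35.29, A 7.91, D 3.00, E 2.56, C 1.12
take B (7 @ 247); take A (32 @ 253); take D (5 @ 15); take E (9 @ 23); take 1/25 of C → 1.12. Capacity used 54/54.
Total value = 539.12

539.12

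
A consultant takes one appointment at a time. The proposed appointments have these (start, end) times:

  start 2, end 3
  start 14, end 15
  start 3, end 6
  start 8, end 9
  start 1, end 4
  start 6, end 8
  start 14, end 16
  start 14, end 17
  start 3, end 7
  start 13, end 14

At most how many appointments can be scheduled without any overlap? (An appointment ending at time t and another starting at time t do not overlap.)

Sort by end time and greedily take each interval whose start is ≥ the last chosen end.
Sorted by end: (2,3)  (1,4)  (3,6)  (3,7)  (6,8)  (8,9)  (13,14)  (14,15)  (14,16)  (14,17)
take (2,3); skip (1,4); take (3,6); skip (3,7); take (6,8); take (8,9); take (13,14); take (14,15); skip (14,16); skip (14,17).
Selected 6 appointments.

6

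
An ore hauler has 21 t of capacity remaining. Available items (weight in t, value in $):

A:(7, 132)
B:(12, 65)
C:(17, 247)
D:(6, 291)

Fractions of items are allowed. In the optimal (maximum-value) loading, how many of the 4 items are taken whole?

2

Order: D (291/6=48.50) > A (132/7=18.86) > C (247/17=14.53) > B (65/12=5.42)
Fill: take D (6 @ 291) → take A (7 @ 132) → take 8/17 of C → 116.24; 21/21 used.
2 item(s) taken whole; one partial (take 8/17 of C).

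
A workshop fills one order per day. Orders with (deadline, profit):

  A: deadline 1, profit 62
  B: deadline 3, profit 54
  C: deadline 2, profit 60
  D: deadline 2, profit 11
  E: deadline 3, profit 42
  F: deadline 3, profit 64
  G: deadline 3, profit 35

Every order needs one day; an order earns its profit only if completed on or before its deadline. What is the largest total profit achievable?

Take jobs in profit order; each goes to the latest open slot no later than its deadline.
Profit order: F=64 A=62 C=60 B=54 E=42 G=35 D=11
Assign: F→slot 3, A→slot 1, C→slot 2, B skipped, E skipped, G skipped, D skipped.
Slots: [1:A] [2:C] [3:F]
Profit = 62 + 60 + 64 = 186

186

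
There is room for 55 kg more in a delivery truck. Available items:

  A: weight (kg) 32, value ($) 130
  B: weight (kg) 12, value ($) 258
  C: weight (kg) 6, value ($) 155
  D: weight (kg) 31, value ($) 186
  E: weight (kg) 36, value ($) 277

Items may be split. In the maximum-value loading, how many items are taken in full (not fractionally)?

3

Sort by value per unit weight and fill in that order.
Ratios (sorted): C 25.83, B 21.50, E 7.69, D 6.00, A 4.06
take C (6 @ 155); take B (12 @ 258); take E (36 @ 277); take 1/31 of D → 6.00. Capacity used 55/55.
3 item(s) taken whole; one partial (take 1/31 of D).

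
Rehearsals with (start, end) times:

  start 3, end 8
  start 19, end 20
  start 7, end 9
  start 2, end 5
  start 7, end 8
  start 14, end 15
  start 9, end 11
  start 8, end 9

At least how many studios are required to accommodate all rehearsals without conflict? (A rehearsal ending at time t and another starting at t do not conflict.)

3

The answer is the maximum number of intervals overlapping at any instant.
starts: [2, 3, 7, 7, 8, 9, 14, 19]
ends:   [5, 8, 8, 9, 9, 11, 15, 20]
s2→1 s3→2 e5→1 s7→2 s7→3  — peak 3.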